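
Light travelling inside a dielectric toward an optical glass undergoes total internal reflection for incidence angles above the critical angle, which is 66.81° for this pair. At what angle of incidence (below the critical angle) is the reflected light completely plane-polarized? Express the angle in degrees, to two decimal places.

At the critical angle sin θ_c = n₂/n₁, giving n₂/n₁ = sin 66.81° = 0.9192.
Then tan θ_B = n₂/n₁ = 0.9192, so θ_B = arctan 0.9192 = 42.59°.

θ_B ≈ 42.59°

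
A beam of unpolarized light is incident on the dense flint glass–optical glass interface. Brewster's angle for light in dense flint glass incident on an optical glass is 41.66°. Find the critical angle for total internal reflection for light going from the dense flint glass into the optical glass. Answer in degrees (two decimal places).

From Brewster, n₂/n₁ = tan θ_B = tan 41.66° = 0.8897.
Then sin θ_c = n₂/n₁ = 0.8897, so θ_c = arcsin 0.8897 = 62.84°.

θ_c ≈ 62.84°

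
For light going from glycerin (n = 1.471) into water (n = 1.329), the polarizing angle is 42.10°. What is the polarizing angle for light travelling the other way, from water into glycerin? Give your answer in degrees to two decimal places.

Reversing the direction swaps n₁ and n₂, so tan θ_B' = 1/tan θ_B and θ_B' = 90° − θ_B.
Hence θ_B' = 90° − 42.10° = 47.90°.

θ_B' ≈ 47.90°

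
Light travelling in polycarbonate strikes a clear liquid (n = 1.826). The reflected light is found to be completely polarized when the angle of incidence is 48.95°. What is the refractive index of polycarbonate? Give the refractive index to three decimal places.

Full polarization of the reflected beam means tan θ_B = n₂/n₁, where n₁ is the incident medium (polycarbonate).
n₁ = n₂ / tan θ_B = 1.826 / tan 48.95° = 1.590.

n ≈ 1.590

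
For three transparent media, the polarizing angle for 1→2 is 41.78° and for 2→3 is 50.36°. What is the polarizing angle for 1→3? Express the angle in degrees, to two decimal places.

Each Brewster angle gives a ratio: n₂/n₁ = tan 41.78° = 0.8935, n₃/n₂ = tan 50.36° = 1.2071.
Multiplying, n₃/n₁ = 0.8935 × 1.2071 = 1.0785, and θ_B(1→3) = arctan 1.0785 = 47.16°.

θ_B ≈ 47.16°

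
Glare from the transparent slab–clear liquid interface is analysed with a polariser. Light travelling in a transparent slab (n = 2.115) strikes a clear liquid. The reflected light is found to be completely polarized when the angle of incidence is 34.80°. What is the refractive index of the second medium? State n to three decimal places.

n ≈ 1.470

Brewster's law: tan θ_B = n₂/n₁ (light incident in a transparent slab, refracted into a clear liquid).
n₂ = n₁ tan θ_B = 2.115 × tan 34.80° = 1.470.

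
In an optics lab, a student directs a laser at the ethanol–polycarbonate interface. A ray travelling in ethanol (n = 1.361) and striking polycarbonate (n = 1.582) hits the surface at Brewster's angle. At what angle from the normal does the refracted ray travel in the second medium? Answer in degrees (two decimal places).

θ_t ≈ 40.71°

tan θ_B = n₂/n₁ = 1.582/1.361 = 1.1624, so θ_B = 49.29°.
Since θ_B + θ_t = 90° at Brewster incidence, θ_t = 90° − 49.29° = 40.71°.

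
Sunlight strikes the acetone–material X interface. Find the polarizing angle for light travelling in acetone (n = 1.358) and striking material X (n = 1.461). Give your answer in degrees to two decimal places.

θ_B ≈ 47.09°

At Brewster's angle the reflected and refracted rays are perpendicular, which with Snell's law gives tan θ_B = n₂/n₁.
Here n₂/n₁ = 1.461/1.358 = 1.0758, and Brewster's law gives tan θ_B = n₂/n₁.
So θ_B = arctan 1.0758 = 47.09°.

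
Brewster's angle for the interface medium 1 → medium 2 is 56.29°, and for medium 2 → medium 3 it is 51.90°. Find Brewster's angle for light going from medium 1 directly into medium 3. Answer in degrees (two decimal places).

tan θ_B(1→2) = n₂/n₁ = tan 56.29° = 1.4989.
tan θ_B(2→3) = n₃/n₂ = tan 51.90° = 1.2753.
n₃/n₁ = 1.9116. Then tan θ_B(1→3) = n₃/n₁, so θ_B(1→3) = arctan(1.9116) = 62.38°.

θ_B ≈ 62.38°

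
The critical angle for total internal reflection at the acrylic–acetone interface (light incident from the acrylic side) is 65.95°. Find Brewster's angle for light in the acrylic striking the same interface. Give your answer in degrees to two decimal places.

θ_B ≈ 42.40°

At the critical angle sin θ_c = n₂/n₁, giving n₂/n₁ = sin 65.95° = 0.9132.
Then tan θ_B = n₂/n₁ = 0.9132, so θ_B = arctan 0.9132 = 42.40°.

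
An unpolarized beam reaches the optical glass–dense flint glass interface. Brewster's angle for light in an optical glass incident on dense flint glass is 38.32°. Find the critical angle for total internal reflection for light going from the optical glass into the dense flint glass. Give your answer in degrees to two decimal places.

n₂/n₁ = tan 38.32° = 0.7903; the critical angle satisfies sin θ_c = n₂/n₁.
θ_c = arcsin(0.7903) = 52.22°.

θ_c ≈ 52.22°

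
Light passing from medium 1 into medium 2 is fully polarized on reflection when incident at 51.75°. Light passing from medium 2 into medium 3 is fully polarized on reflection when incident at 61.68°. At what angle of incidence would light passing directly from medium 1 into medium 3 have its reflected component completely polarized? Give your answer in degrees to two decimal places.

Each Brewster angle gives a ratio: n₂/n₁ = tan 51.75° = 1.2685, n₃/n₂ = tan 61.68° = 1.8556.
So n₃/n₁ = (n₂/n₁)(n₃/n₂) = 1.2685 × 1.8556 = 2.3539.
θ_B(1→3) = arctan(2.3539) = 66.98°.

θ_B ≈ 66.98°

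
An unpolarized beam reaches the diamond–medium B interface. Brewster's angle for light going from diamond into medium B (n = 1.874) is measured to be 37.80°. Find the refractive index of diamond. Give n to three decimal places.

n ≈ 2.416

Full polarization of the reflected beam means tan θ_B = n₂/n₁, where n₁ is the incident medium (diamond).
n₁ = n₂ / tan θ_B = 1.874 / tan 37.80° = 2.416.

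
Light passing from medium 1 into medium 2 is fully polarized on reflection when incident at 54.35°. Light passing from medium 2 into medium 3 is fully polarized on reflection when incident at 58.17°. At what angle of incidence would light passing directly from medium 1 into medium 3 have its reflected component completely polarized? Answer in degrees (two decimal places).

θ_B ≈ 66.00°

Each Brewster angle gives a ratio: n₂/n₁ = tan 54.35° = 1.3942, n₃/n₂ = tan 58.17° = 1.6110.
So n₃/n₁ = (n₂/n₁)(n₃/n₂) = 1.3942 × 1.6110 = 2.2460.
θ_B(1→3) = arctan(2.2460) = 66.00°.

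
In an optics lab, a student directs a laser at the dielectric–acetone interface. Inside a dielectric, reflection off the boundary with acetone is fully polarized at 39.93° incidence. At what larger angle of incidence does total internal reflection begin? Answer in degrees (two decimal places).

n₂/n₁ = tan 39.93° = 0.8370; the critical angle satisfies sin θ_c = n₂/n₁.
θ_c = arcsin(0.8370) = 56.83°.

θ_c ≈ 56.83°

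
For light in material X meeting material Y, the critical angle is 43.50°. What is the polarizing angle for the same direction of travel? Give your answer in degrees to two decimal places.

At the critical angle sin θ_c = n₂/n₁, giving n₂/n₁ = sin 43.50° = 0.6884.
Then tan θ_B = n₂/n₁ = 0.6884, so θ_B = arctan 0.6884 = 34.54°.

θ_B ≈ 34.54°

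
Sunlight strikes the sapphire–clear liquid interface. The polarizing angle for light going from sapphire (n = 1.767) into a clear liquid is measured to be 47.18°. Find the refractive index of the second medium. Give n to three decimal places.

n ≈ 1.907

Full polarization of the reflected beam means tan θ_B = n₂/n₁, where n₁ is the incident medium (sapphire).
n₂ = n₁ tan θ_B = 1.767 × tan 47.18° = 1.907.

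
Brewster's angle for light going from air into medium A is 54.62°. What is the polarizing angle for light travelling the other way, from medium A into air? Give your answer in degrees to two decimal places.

θ_B' ≈ 35.38°

The two Brewster angles are complementary: θ_B' = 90° − θ_B = 90° − 54.62° = 35.38°.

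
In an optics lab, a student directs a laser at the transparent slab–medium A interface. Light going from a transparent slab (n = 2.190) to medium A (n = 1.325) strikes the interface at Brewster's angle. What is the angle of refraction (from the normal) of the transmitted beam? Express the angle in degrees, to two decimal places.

θ_t ≈ 58.83°

tan θ_B = n₂/n₁ = 1.325/2.190 = 0.6050, so θ_B = 31.17°.
Since θ_B + θ_t = 90° at Brewster incidence, θ_t = 90° − 31.17° = 58.83°.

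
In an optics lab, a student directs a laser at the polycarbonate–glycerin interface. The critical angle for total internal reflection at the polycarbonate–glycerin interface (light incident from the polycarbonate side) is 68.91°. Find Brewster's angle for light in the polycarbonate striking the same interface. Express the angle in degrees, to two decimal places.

θ_B ≈ 43.02°

At the critical angle sin θ_c = n₂/n₁, giving n₂/n₁ = sin 68.91° = 0.9330.
Then tan θ_B = n₂/n₁ = 0.9330, so θ_B = arctan 0.9330 = 43.02°.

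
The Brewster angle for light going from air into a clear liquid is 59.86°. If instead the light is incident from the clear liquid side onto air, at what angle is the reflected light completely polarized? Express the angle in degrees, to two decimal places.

θ_B' ≈ 30.14°

The two Brewster angles are complementary: θ_B' = 90° − θ_B = 90° − 59.86° = 30.14°.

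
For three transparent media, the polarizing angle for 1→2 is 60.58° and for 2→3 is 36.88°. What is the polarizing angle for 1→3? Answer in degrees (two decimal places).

n₂/n₁ = tan 60.58° = 1.7733 and n₃/n₂ = tan 36.88° = 0.7503.
n₃/n₁ = 1.3304. Then tan θ_B(1→3) = n₃/n₁, so θ_B(1→3) = arctan(1.3304) = 53.07°.

θ_B ≈ 53.07°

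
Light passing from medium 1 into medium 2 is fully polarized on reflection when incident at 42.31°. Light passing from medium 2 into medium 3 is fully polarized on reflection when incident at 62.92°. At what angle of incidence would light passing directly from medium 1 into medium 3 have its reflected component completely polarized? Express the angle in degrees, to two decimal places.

θ_B ≈ 60.68°

tan θ_B(1→2) = n₂/n₁ = tan 42.31° = 0.9102.
tan θ_B(2→3) = n₃/n₂ = tan 62.92° = 1.9559.
So n₃/n₁ = (n₂/n₁)(n₃/n₂) = 0.9102 × 1.9559 = 1.7803.
θ_B(1→3) = arctan(1.7803) = 60.68°.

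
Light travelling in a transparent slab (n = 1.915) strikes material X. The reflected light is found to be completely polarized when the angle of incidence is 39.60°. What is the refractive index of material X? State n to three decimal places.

n ≈ 1.584

Brewster's law: tan θ_B = n₂/n₁ (light incident in a transparent slab, refracted into material X).
n₂ = n₁ tan θ_B = 1.915 × tan 39.60° = 1.584.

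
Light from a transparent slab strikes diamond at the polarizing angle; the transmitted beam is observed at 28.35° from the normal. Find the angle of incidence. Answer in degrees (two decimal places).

Brewster's condition makes the reflected and refracted beams perpendicular: θ_B + θ_t = 90°.
θ_B = 90° − 28.35° = 61.65°.

θ_B ≈ 61.65°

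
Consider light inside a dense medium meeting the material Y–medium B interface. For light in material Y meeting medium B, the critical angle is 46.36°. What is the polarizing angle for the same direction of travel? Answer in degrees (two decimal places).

θ_B ≈ 35.89°

sin θ_c = n₂/n₁, so n₂/n₁ = sin 46.36° = 0.7237.
Brewster: tan θ_B = n₂/n₁ = 0.7237.
θ_B = arctan(0.7237) = 35.89°.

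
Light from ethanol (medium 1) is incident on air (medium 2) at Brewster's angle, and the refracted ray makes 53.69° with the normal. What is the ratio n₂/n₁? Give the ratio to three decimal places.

At Brewster incidence θ_B = 90° − θ_t = 90° − 53.69° = 36.31°.
Then n₂/n₁ = tan θ_B = tan 36.31° = 0.735.

n₂/n₁ ≈ 0.735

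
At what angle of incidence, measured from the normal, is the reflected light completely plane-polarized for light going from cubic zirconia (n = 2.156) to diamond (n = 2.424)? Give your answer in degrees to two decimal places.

θ_B ≈ 48.35°

At Brewster's angle the reflected and refracted rays are perpendicular, which with Snell's law gives tan θ_B = n₂/n₁.
Brewster's condition: tan θ_B = n₂/n₁ = 2.424/2.156 = 1.1243.
So θ_B = arctan 1.1243 = 48.35°.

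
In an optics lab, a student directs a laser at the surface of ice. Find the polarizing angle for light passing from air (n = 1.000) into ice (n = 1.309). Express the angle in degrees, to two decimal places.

θ_B ≈ 52.62°

At Brewster's angle the reflected and refracted rays are perpendicular, which with Snell's law gives tan θ_B = n₂/n₁.
Brewster's condition: tan θ_B = n₂/n₁ = 1.309/1.000 = 1.3090. Taking the arctangent, θ_B = 52.62°.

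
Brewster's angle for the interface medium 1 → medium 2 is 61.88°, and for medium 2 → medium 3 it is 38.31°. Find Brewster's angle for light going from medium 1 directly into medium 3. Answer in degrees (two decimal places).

n₂/n₁ = tan 61.88° = 1.8713 and n₃/n₂ = tan 38.31° = 0.7900.
So n₃/n₁ = (n₂/n₁)(n₃/n₂) = 1.8713 × 0.7900 = 1.4784.
θ_B(1→3) = arctan(1.4784) = 55.92°.

θ_B ≈ 55.92°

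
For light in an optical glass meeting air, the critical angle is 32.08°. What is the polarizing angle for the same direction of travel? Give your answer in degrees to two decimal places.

sin θ_c = n₂/n₁, so n₂/n₁ = sin 32.08° = 0.5311.
Brewster: tan θ_B = n₂/n₁ = 0.5311.
θ_B = arctan(0.5311) = 27.97°.

θ_B ≈ 27.97°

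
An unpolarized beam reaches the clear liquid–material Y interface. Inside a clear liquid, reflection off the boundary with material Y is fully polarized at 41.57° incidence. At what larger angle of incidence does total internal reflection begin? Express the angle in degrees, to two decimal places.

θ_c ≈ 62.49°

tan θ_B = n₂/n₁ = tan 41.57° = 0.8869.
Total internal reflection: sin θ_c = n₂/n₁ = 0.8869.
θ_c = arcsin(0.8869) = 62.49°.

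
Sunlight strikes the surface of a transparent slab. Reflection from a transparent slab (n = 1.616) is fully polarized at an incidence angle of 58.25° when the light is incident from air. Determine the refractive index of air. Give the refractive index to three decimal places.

Brewster's law: tan θ_B = n₂/n₁ (light incident in air, refracted into a transparent slab).
n₁ = n₂ / tan θ_B = 1.616 / tan 58.25° = 1.000.

n ≈ 1.000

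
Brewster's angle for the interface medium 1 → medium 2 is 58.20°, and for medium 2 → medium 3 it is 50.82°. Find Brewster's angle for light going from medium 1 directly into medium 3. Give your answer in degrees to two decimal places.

θ_B ≈ 63.19°

n₂/n₁ = tan 58.20° = 1.6128 and n₃/n₂ = tan 50.82° = 1.2270.
So n₃/n₁ = (n₂/n₁)(n₃/n₂) = 1.6128 × 1.2270 = 1.9789.
θ_B(1→3) = arctan(1.9789) = 63.19°.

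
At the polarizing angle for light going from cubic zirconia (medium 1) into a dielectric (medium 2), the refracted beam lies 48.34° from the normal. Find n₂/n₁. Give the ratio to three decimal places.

n₂/n₁ ≈ 0.890

At Brewster incidence θ_B = 90° − θ_t = 90° − 48.34° = 41.66°.
Then n₂/n₁ = tan θ_B = tan 41.66° = 0.890.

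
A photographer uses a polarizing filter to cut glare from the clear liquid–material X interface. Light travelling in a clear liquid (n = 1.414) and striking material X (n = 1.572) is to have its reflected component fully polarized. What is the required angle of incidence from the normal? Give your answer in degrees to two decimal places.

θ_B ≈ 48.03°

The reflected p-component vanishes when tan θ_B = n₂/n₁.
tan θ_B = n₂/n₁ = 1.572/1.414 = 1.1117. Taking the arctangent, θ_B = 48.03°.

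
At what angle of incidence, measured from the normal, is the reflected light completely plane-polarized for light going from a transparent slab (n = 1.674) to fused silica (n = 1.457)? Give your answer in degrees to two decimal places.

tan θ_B = n₂/n₁ = 1.457/1.674 = 0.8704. Taking the arctangent, θ_B = 41.04°.

θ_B ≈ 41.04°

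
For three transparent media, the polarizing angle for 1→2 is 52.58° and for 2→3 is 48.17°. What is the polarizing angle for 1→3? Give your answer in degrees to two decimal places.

θ_B ≈ 55.60°

n₂/n₁ = tan 52.58° = 1.3070 and n₃/n₂ = tan 48.17° = 1.1173.
Multiplying, n₃/n₁ = 1.3070 × 1.1173 = 1.4603, and θ_B(1→3) = arctan 1.4603 = 55.60°.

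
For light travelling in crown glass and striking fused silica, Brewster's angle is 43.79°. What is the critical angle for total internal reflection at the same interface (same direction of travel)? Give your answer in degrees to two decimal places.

θ_c ≈ 73.46°

n₂/n₁ = tan 43.79° = 0.9586; the critical angle satisfies sin θ_c = n₂/n₁.
θ_c = arcsin(0.9586) = 73.46°.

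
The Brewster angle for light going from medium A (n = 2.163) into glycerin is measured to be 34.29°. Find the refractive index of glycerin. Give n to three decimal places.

Brewster's law: tan θ_B = n₂/n₁ (light incident in medium A, refracted into glycerin).
n₂ = n₁ tan θ_B = 2.163 × tan 34.29° = 1.475.

n ≈ 1.475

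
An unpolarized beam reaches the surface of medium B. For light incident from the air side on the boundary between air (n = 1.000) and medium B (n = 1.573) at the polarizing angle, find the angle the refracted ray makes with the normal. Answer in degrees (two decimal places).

tan θ_B = n₂/n₁ = 1.573/1.000 = 1.5730, so θ_B = 57.55°.
At Brewster's angle the reflected and refracted rays are perpendicular, so θ_t = 90° − θ_B = 90° − 57.55° = 32.45°.

θ_t ≈ 32.45°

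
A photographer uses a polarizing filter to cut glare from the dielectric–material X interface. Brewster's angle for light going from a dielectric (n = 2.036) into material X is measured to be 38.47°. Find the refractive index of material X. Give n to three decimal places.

At Brewster's angle, tan θ_B = n₂/n₁ with n₁ on the incident side (a dielectric) and n₂ on the transmitted side (material X).
n₂ = n₁ tan θ_B = 2.036 × tan 38.47° = 1.618.

n ≈ 1.618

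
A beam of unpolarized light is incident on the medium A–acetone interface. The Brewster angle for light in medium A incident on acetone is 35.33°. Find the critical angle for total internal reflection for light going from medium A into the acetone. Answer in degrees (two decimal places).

θ_c ≈ 45.14°

n₂/n₁ = tan 35.33° = 0.7088; the critical angle satisfies sin θ_c = n₂/n₁.
θ_c = arcsin(0.7088) = 45.14°.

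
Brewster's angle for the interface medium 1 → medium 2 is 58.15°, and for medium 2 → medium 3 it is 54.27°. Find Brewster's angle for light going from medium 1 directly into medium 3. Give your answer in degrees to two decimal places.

θ_B ≈ 65.92°

Each Brewster angle gives a ratio: n₂/n₁ = tan 58.15° = 1.6097, n₃/n₂ = tan 54.27° = 1.3901.
So n₃/n₁ = (n₂/n₁)(n₃/n₂) = 1.6097 × 1.3901 = 2.2377.
θ_B(1→3) = arctan(2.2377) = 65.92°.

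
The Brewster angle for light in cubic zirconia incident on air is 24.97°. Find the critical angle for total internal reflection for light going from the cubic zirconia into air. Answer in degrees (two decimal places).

θ_c ≈ 27.75°

n₂/n₁ = tan 24.97° = 0.4657; the critical angle satisfies sin θ_c = n₂/n₁.
θ_c = arcsin(0.4657) = 27.75°.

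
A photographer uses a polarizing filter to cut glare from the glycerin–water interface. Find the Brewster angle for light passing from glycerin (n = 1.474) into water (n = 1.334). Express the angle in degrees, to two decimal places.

θ_B ≈ 42.15°

Brewster's condition: tan θ_B = n₂/n₁ = 1.334/1.474 = 0.9050.
So θ_B = arctan 0.9050 = 42.15°.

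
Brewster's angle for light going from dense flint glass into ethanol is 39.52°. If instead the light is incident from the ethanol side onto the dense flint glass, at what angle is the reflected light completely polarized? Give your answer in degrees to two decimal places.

θ_B' ≈ 50.48°

Reversing the direction swaps n₁ and n₂, so tan θ_B' = 1/tan θ_B and θ_B' = 90° − θ_B.
Hence θ_B' = 90° − 39.52° = 50.48°.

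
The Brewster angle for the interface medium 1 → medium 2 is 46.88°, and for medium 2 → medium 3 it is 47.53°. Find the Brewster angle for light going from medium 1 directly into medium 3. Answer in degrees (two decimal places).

Each Brewster angle gives a ratio: n₂/n₁ = tan 46.88° = 1.0679, n₃/n₂ = tan 47.53° = 1.0925.
n₃/n₁ = 1.1666. Then tan θ_B(1→3) = n₃/n₁, so θ_B(1→3) = arctan(1.1666) = 49.40°.

θ_B ≈ 49.40°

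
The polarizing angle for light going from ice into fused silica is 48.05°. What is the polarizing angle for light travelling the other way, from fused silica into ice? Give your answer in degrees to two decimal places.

tan θ_B' = n₁/n₂ = 1/tan θ_B, so θ_B' = 90° − θ_B.
θ_B' = 90° − 48.05° = 41.95°.

θ_B' ≈ 41.95°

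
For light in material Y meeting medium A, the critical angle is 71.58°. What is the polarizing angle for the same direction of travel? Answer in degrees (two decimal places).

θ_B ≈ 43.49°

At the critical angle sin θ_c = n₂/n₁, giving n₂/n₁ = sin 71.58° = 0.9488.
Then tan θ_B = n₂/n₁ = 0.9488, so θ_B = arctan 0.9488 = 43.49°.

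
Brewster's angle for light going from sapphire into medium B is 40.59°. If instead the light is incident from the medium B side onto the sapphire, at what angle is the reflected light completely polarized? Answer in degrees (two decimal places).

θ_B' ≈ 49.41°

tan θ_B' = n₁/n₂ = 1/tan θ_B, so θ_B' = 90° − θ_B.
θ_B' = 90° − 40.59° = 49.41°.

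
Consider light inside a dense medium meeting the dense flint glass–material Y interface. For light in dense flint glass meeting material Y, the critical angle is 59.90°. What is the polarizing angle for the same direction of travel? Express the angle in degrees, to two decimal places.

θ_B ≈ 40.86°

sin θ_c = n₂/n₁, so n₂/n₁ = sin 59.90° = 0.8652.
Brewster: tan θ_B = n₂/n₁ = 0.8652.
θ_B = arctan(0.8652) = 40.86°.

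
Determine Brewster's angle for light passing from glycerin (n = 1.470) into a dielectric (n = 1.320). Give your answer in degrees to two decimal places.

tan θ_B = n₂/n₁ = 1.320/1.470 = 0.8980.
θ_B = arctan(0.8980) = 41.92°.

θ_B ≈ 41.92°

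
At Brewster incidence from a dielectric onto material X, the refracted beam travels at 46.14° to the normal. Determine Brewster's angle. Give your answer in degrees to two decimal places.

θ_B ≈ 43.86°

Since the reflected and refracted rays are at right angles at the polarizing angle, θ_B + θ_t = 90°.
θ_B = 90° − 46.14° = 43.86°.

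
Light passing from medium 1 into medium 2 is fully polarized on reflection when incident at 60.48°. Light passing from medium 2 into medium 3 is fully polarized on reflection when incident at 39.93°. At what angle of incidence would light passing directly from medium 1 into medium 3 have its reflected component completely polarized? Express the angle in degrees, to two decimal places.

Each Brewster angle gives a ratio: n₂/n₁ = tan 60.48° = 1.7661, n₃/n₂ = tan 39.93° = 0.8370.
Multiplying, n₃/n₁ = 1.7661 × 0.8370 = 1.4782, and θ_B(1→3) = arctan 1.4782 = 55.92°.

θ_B ≈ 55.92°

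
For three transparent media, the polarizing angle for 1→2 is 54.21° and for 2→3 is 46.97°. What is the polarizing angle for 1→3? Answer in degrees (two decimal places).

Each Brewster angle gives a ratio: n₂/n₁ = tan 54.21° = 1.3870, n₃/n₂ = tan 46.97° = 1.0712.
n₃/n₁ = 1.4859. Then tan θ_B(1→3) = n₃/n₁, so θ_B(1→3) = arctan(1.4859) = 56.06°.

θ_B ≈ 56.06°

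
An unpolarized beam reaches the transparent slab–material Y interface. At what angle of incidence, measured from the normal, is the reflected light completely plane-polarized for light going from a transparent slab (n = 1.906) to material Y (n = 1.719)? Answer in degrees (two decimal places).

θ_B ≈ 42.05°

tan θ_B = n₂/n₁ = 1.719/1.906 = 0.9019.
θ_B = arctan(0.9019) = 42.05°.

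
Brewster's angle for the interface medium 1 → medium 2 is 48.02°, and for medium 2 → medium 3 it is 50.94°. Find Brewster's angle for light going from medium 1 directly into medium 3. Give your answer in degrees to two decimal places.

θ_B ≈ 53.86°

tan θ_B(1→2) = n₂/n₁ = tan 48.02° = 1.1114.
tan θ_B(2→3) = n₃/n₂ = tan 50.94° = 1.2323.
n₃/n₁ = 1.3695. Then tan θ_B(1→3) = n₃/n₁, so θ_B(1→3) = arctan(1.3695) = 53.86°.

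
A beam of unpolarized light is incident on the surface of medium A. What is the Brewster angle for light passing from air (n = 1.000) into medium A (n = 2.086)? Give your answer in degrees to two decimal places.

θ_B ≈ 64.39°

Brewster's condition: tan θ_B = n₂/n₁ = 2.086/1.000 = 2.0860. Taking the arctangent, θ_B = 64.39°.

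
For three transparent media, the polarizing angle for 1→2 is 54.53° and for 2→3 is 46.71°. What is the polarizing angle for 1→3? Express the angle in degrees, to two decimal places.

θ_B ≈ 56.13°

n₂/n₁ = tan 54.53° = 1.4035 and n₃/n₂ = tan 46.71° = 1.0615.
n₃/n₁ = 1.4899. Then tan θ_B(1→3) = n₃/n₁, so θ_B(1→3) = arctan(1.4899) = 56.13°.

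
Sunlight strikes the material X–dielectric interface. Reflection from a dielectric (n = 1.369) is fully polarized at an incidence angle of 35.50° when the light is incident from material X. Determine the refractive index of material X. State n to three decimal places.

At the polarizing angle, tan θ_B = n₂/n₁ with n₁ on the incident side (material X) and n₂ on the transmitted side (a dielectric).
n₁ = n₂ / tan θ_B = 1.369 / tan 35.50° = 1.919.

n ≈ 1.919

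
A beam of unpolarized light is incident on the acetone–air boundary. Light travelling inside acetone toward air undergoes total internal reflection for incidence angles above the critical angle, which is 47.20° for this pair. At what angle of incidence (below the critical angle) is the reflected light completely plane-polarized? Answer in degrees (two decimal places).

θ_B ≈ 36.27°

n₂/n₁ = sin θ_c = sin 47.20° = 0.7337.
tan θ_B equals the same ratio, so θ_B = arctan(0.7337) = 36.27°.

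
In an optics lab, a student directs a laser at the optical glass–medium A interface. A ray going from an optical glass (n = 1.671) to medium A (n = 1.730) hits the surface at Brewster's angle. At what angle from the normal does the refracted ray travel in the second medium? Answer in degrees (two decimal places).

θ_t ≈ 44.01°

First find Brewster's angle: tan θ_B = 1.730/1.671 = 1.0353, giving θ_B = 45.99°.
Since θ_B + θ_t = 90° at Brewster incidence, θ_t = 90° − 45.99° = 44.01°.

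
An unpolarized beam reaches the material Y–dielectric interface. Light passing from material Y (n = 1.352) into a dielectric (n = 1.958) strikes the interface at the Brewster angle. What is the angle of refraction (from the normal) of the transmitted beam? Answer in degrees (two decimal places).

θ_t ≈ 34.63°

θ_B = arctan(n₂/n₁) = arctan(1.958/1.352) = 55.37°.
Since θ_B + θ_t = 90° at Brewster incidence, θ_t = 90° − 55.37° = 34.63°.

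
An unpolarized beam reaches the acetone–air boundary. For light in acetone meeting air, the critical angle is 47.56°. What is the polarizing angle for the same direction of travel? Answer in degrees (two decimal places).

θ_B ≈ 36.43°

sin θ_c = n₂/n₁, so n₂/n₁ = sin 47.56° = 0.7380.
Brewster: tan θ_B = n₂/n₁ = 0.7380.
θ_B = arctan(0.7380) = 36.43°.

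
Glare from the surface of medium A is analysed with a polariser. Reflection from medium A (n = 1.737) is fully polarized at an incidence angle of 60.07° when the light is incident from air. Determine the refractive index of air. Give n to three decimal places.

Brewster's law: tan θ_B = n₂/n₁ (light incident in air, refracted into medium A).
n₁ = n₂ / tan θ_B = 1.737 / tan 60.07° = 1.000.

n ≈ 1.000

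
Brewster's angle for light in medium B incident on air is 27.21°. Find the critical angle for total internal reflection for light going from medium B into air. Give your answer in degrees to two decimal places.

θ_c ≈ 30.94°

From Brewster, n₂/n₁ = tan θ_B = tan 27.21° = 0.5142.
Then sin θ_c = n₂/n₁ = 0.5142, so θ_c = arcsin 0.5142 = 30.94°.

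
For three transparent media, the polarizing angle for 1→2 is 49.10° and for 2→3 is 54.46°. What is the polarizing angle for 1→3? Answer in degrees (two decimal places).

n₂/n₁ = tan 49.10° = 1.1544 and n₃/n₂ = tan 54.46° = 1.3999.
Multiplying, n₃/n₁ = 1.1544 × 1.3999 = 1.6161, and θ_B(1→3) = arctan 1.6161 = 58.25°.

θ_B ≈ 58.25°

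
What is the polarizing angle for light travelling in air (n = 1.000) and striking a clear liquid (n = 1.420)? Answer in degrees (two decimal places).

θ_B ≈ 54.85°

The reflected p-component vanishes when tan θ_B = n₂/n₁.
Brewster's condition: tan θ_B = n₂/n₁ = 1.420/1.000 = 1.4200.
θ_B = arctan(1.4200) = 54.85°.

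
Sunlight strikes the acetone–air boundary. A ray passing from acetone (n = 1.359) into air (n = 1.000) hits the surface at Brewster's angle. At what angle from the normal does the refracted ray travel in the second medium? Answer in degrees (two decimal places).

θ_t ≈ 53.65°

First find Brewster's angle: tan θ_B = 1.000/1.359 = 0.7358, giving θ_B = 36.35°.
At Brewster's angle the reflected and refracted rays are perpendicular, so θ_t = 90° − θ_B = 90° − 36.35° = 53.65°.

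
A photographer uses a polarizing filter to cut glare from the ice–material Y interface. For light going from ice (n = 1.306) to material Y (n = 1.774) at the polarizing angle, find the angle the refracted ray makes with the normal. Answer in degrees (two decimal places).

tan θ_B = n₂/n₁ = 1.774/1.306 = 1.3583, so θ_B = 53.64°.
The refracted ray is perpendicular to the reflected ray, so θ_t = 90° − θ_B = 36.36°.

θ_t ≈ 36.36°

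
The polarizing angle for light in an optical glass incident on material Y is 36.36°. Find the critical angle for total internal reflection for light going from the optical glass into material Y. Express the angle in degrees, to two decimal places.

tan θ_B = n₂/n₁ = tan 36.36° = 0.7362.
Total internal reflection: sin θ_c = n₂/n₁ = 0.7362.
θ_c = arcsin(0.7362) = 47.41°.

θ_c ≈ 47.41°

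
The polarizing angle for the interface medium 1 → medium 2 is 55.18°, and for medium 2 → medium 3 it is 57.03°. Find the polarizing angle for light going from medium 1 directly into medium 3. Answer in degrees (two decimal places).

θ_B ≈ 65.72°

Each Brewster angle gives a ratio: n₂/n₁ = tan 55.18° = 1.4377, n₃/n₂ = tan 57.03° = 1.5416.
So n₃/n₁ = (n₂/n₁)(n₃/n₂) = 1.4377 × 1.5416 = 2.2165.
θ_B(1→3) = arctan(2.2165) = 65.72°.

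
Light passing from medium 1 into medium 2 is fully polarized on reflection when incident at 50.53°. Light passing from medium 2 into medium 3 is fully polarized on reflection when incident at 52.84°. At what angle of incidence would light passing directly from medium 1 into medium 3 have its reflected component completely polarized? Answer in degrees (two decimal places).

Each Brewster angle gives a ratio: n₂/n₁ = tan 50.53° = 1.2144, n₃/n₂ = tan 52.84° = 1.3194.
Multiplying, n₃/n₁ = 1.2144 × 1.3194 = 1.6022, and θ_B(1→3) = arctan 1.6022 = 58.03°.

θ_B ≈ 58.03°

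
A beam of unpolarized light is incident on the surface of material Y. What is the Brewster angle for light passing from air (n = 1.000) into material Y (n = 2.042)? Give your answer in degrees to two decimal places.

Here n₂/n₁ = 2.042/1.000 = 2.0420, and Brewster's law gives tan θ_B = n₂/n₁.
θ_B = arctan(2.0420) = 63.91°.

θ_B ≈ 63.91°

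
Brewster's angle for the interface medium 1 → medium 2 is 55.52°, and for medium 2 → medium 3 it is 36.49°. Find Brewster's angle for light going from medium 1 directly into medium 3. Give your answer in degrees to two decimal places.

tan θ_B(1→2) = n₂/n₁ = tan 55.52° = 1.4561.
tan θ_B(2→3) = n₃/n₂ = tan 36.49° = 0.7397.
Multiplying, n₃/n₁ = 1.4561 × 0.7397 = 1.0771, and θ_B(1→3) = arctan 1.0771 = 47.12°.

θ_B ≈ 47.12°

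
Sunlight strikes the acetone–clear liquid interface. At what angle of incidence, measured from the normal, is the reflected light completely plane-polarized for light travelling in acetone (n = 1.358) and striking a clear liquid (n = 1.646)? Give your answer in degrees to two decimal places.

Brewster's condition: tan θ_B = n₂/n₁ = 1.646/1.358 = 1.2121. Taking the arctangent, θ_B = 50.48°.

θ_B ≈ 50.48°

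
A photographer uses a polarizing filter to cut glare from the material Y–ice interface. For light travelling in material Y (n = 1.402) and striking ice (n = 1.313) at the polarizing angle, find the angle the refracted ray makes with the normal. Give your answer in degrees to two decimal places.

θ_B = arctan(n₂/n₁) = arctan(1.313/1.402) = 43.12°.
The refracted ray is perpendicular to the reflected ray, so θ_t = 90° − θ_B = 46.88°.

θ_t ≈ 46.88°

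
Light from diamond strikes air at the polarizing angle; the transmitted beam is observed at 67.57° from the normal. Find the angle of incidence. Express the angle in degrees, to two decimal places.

θ_B ≈ 22.43°

Since the reflected and refracted rays are at right angles at the polarizing angle, θ_B + θ_t = 90°.
θ_B = 90° − 67.57° = 22.43°.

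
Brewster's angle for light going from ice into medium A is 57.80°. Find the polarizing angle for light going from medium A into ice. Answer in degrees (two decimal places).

The two Brewster angles are complementary: θ_B' = 90° − θ_B = 90° − 57.80° = 32.20°.

θ_B' ≈ 32.20°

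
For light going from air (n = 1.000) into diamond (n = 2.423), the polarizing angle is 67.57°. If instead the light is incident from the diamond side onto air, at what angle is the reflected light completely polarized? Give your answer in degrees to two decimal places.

θ_B' ≈ 22.43°

The two Brewster angles are complementary: θ_B' = 90° − θ_B = 90° − 67.57° = 22.43°.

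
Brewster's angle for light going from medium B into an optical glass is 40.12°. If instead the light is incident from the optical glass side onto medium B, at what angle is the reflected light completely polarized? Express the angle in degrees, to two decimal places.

θ_B' ≈ 49.88°

tan θ_B' = n₁/n₂ = 1/tan θ_B, so θ_B' = 90° − θ_B.
θ_B' = 90° − 40.12° = 49.88°.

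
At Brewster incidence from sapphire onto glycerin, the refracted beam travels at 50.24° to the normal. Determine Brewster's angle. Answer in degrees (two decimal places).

Since the reflected and refracted rays are at right angles at the polarizing angle, θ_B + θ_t = 90°.
So θ_B = 90° − θ_t = 90° − 50.24° = 39.76°.

θ_B ≈ 39.76°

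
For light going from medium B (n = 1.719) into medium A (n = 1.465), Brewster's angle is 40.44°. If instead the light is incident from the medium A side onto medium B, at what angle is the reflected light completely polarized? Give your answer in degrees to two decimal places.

The two Brewster angles are complementary: θ_B' = 90° − θ_B = 90° − 40.44° = 49.56°.

θ_B' ≈ 49.56°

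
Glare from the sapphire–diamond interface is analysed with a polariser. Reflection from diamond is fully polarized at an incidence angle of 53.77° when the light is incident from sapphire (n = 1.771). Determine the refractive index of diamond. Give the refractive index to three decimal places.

n ≈ 2.417

Brewster's law: tan θ_B = n₂/n₁ (light incident in sapphire, refracted into diamond).
n₂ = n₁ tan θ_B = 1.771 × tan 53.77° = 2.417.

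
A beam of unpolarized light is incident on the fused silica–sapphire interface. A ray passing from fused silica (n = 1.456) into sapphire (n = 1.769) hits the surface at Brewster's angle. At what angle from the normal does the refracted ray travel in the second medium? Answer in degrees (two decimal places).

First find Brewster's angle: tan θ_B = 1.769/1.456 = 1.2150, giving θ_B = 50.54°.
Since θ_B + θ_t = 90° at Brewster incidence, θ_t = 90° − 50.54° = 39.46°.

θ_t ≈ 39.46°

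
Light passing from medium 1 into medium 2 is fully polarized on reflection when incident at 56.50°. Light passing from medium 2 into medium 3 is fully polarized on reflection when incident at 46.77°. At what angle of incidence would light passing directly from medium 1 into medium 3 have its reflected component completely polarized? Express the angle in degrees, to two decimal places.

θ_B ≈ 58.11°

tan θ_B(1→2) = n₂/n₁ = tan 56.50° = 1.5108.
tan θ_B(2→3) = n₃/n₂ = tan 46.77° = 1.0638.
Multiplying, n₃/n₁ = 1.5108 × 1.0638 = 1.6072, and θ_B(1→3) = arctan 1.6072 = 58.11°.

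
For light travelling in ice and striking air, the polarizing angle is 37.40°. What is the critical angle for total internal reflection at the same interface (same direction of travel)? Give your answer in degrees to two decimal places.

θ_c ≈ 49.87°

tan θ_B = n₂/n₁ = tan 37.40° = 0.7646.
Total internal reflection: sin θ_c = n₂/n₁ = 0.7646.
θ_c = arcsin(0.7646) = 49.87°.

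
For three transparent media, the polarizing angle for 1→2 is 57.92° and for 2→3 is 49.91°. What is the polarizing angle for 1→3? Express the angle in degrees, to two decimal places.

n₂/n₁ = tan 57.92° = 1.5954 and n₃/n₂ = tan 49.91° = 1.1880.
So n₃/n₁ = (n₂/n₁)(n₃/n₂) = 1.5954 × 1.1880 = 1.8952.
θ_B(1→3) = arctan(1.8952) = 62.18°.

θ_B ≈ 62.18°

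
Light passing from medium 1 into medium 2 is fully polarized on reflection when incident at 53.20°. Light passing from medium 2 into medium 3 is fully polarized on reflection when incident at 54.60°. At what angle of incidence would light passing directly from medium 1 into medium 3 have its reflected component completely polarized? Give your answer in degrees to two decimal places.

tan θ_B(1→2) = n₂/n₁ = tan 53.20° = 1.3367.
tan θ_B(2→3) = n₃/n₂ = tan 54.60° = 1.4071.
n₃/n₁ = 1.8810. Then tan θ_B(1→3) = n₃/n₁, so θ_B(1→3) = arctan(1.8810) = 62.00°.

θ_B ≈ 62.00°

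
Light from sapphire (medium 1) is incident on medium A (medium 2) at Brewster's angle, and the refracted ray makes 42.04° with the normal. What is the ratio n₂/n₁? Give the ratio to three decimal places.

n₂/n₁ ≈ 1.109

θ_B + θ_t = 90°, so θ_B = 90° − 42.04° = 47.96°.
Then n₂/n₁ = tan θ_B = tan 47.96° = 1.109.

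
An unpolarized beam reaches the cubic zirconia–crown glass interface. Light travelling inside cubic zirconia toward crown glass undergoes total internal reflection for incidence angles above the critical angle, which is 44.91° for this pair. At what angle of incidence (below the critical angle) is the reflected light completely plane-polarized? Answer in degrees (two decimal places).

n₂/n₁ = sin θ_c = sin 44.91° = 0.7060.
tan θ_B equals the same ratio, so θ_B = arctan(0.7060) = 35.22°.

θ_B ≈ 35.22°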